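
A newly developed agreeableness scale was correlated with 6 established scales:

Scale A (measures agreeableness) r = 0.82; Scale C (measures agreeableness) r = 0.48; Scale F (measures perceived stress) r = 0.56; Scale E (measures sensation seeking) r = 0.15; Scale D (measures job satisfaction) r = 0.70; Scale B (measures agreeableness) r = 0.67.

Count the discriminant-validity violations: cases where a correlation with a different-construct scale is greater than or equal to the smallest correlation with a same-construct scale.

Convergent (same construct = agreeableness): Scale A, Scale C, Scale B.
Smallest convergent = 0.48. Discriminant values: 0.56, 0.15, 0.70; count ≥ 0.48 → 2.

2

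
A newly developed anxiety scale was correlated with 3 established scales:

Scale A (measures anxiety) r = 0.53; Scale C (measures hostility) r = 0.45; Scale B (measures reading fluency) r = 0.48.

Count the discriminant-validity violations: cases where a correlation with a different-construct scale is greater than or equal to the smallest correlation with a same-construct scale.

0

Convergent (same construct = anxiety): Scale A.
Smallest convergent = 0.53. Discriminant values: 0.45, 0.48; count ≥ 0.53 → 0.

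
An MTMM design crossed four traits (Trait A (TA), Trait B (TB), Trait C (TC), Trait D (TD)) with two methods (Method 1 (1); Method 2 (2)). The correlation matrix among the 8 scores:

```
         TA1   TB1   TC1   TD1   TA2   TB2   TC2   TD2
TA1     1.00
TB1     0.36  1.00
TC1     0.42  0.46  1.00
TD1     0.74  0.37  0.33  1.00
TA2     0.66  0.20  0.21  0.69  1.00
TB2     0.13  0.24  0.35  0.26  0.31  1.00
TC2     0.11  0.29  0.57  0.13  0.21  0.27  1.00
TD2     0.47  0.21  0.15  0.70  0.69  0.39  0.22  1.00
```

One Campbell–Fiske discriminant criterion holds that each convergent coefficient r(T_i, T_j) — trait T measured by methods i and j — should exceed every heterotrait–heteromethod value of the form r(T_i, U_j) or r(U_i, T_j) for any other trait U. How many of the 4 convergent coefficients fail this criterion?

2

Checking each validity diagonal entry against its comparison values:
TA (methods 1·2): 0.66 vs {0.13, 0.20, 0.11, 0.21, 0.47, 0.69} → fail.
TB (methods 1·2): 0.24 vs {0.20, 0.13, 0.29, 0.35, 0.21, 0.26} → fail.
TC (methods 1·2): 0.57 vs {0.21, 0.11, 0.35, 0.29, 0.15, 0.13} → pass.
TD (methods 1·2): 0.70 vs {0.69, 0.47, 0.26, 0.21, 0.13, 0.15} → pass.
2 of 4 fail.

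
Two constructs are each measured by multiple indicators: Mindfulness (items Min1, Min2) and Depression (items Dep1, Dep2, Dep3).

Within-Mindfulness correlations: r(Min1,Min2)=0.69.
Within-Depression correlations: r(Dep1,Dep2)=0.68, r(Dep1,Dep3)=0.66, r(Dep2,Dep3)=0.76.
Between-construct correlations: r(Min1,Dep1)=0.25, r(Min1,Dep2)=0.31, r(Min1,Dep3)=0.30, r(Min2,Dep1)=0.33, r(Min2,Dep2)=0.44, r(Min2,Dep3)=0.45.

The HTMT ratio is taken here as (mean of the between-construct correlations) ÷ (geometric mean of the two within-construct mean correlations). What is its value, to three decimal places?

0.499

Mean heterotrait r = 2.08/6 = 0.3467.
Mean within-Min = 0.69/1 = 0.6900; mean within-Dep = 2.10/3 = 0.7000.
Geometric mean = √(0.6900 × 0.7000) = 0.6950.
HTMT = 0.3467 / 0.6950 = 0.499.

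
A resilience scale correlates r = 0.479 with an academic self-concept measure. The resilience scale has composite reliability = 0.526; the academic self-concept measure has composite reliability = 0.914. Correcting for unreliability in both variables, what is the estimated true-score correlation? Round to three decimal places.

0.691

r_true = r_obs / √(r_xx · r_yy) = 0.479 / √(0.526 × 0.914) = 0.479 / √0.480764 = 0.479 / 0.6934 ≈ 0.691.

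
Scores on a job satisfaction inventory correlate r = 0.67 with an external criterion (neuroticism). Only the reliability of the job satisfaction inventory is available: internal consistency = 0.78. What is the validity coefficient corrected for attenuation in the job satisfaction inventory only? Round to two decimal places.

Single correction: r_c = r_obs / √r_xx = 0.67 / √0.78 = 0.67 / 0.8832 ≈ 0.76.

0.76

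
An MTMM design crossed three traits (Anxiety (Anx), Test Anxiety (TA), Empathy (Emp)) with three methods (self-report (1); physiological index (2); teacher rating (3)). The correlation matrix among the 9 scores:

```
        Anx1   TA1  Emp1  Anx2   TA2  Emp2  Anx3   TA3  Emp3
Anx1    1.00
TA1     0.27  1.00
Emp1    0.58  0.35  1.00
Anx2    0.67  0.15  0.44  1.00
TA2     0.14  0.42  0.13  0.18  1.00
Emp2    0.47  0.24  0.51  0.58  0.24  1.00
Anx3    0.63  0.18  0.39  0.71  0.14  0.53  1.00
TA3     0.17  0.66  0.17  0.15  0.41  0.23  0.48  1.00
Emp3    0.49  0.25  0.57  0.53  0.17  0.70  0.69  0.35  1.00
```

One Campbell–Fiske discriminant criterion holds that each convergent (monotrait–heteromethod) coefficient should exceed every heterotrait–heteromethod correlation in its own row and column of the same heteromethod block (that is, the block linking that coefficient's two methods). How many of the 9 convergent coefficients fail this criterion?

0

Each convergent coefficient versus the relevant comparison correlations:
Anx (methods 1·2): 0.67 vs {0.14, 0.15, 0.47, 0.44} → pass.
Anx (methods 1·3): 0.63 vs {0.17, 0.18, 0.49, 0.39} → pass.
Anx (methods 2·3): 0.71 vs {0.15, 0.14, 0.53, 0.53} → pass.
TA (methods 1·2): 0.42 vs {0.15, 0.14, 0.24, 0.13} → pass.
TA (methods 1·3): 0.66 vs {0.18, 0.17, 0.25, 0.17} → pass.
TA (methods 2·3): 0.41 vs {0.14, 0.15, 0.17, 0.23} → pass.
Emp (methods 1·2): 0.51 vs {0.44, 0.47, 0.13, 0.24} → pass.
Emp (methods 1·3): 0.57 vs {0.39, 0.49, 0.17, 0.25} → pass.
Emp (methods 2·3): 0.70 vs {0.53, 0.53, 0.23, 0.17} → pass.
0 of 9 fail.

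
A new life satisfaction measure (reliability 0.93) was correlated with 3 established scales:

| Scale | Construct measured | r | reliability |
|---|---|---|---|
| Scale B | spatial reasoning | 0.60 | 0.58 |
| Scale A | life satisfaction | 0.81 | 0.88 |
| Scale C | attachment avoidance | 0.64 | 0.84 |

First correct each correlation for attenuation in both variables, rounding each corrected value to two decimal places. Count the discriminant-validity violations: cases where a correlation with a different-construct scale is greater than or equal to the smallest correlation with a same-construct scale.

Disattenuated r (r / √(r_scale · r_new)):
  Scale B (disc): 0.60 / √(0.58·0.93) = 0.82
  Scale A (conv): 0.81 / √(0.88·0.93) = 0.90
  Scale C (disc): 0.64 / √(0.84·0.93) = 0.72
Smallest convergent = 0.90. Discriminant values: 0.82, 0.72; count ≥ 0.90 → 0.

0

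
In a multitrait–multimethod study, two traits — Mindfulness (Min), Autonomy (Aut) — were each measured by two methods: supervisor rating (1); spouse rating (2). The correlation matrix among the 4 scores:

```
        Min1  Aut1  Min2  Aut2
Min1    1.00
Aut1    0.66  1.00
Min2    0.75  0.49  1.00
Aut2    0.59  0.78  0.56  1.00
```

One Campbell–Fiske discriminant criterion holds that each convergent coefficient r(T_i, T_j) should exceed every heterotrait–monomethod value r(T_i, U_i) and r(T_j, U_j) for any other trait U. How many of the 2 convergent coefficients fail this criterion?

Each convergent coefficient versus the relevant comparison correlations:
Min (methods 1·2): 0.75 vs {0.66, 0.56} → pass.
Aut (methods 1·2): 0.78 vs {0.66, 0.56} → pass.
0 of 2 fail.

0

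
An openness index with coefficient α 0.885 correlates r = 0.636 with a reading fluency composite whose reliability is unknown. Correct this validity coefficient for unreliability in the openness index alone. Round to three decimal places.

Single correction: r_c = r_obs / √r_xx = 0.636 / √0.885 = 0.636 / 0.9407 ≈ 0.676.

0.676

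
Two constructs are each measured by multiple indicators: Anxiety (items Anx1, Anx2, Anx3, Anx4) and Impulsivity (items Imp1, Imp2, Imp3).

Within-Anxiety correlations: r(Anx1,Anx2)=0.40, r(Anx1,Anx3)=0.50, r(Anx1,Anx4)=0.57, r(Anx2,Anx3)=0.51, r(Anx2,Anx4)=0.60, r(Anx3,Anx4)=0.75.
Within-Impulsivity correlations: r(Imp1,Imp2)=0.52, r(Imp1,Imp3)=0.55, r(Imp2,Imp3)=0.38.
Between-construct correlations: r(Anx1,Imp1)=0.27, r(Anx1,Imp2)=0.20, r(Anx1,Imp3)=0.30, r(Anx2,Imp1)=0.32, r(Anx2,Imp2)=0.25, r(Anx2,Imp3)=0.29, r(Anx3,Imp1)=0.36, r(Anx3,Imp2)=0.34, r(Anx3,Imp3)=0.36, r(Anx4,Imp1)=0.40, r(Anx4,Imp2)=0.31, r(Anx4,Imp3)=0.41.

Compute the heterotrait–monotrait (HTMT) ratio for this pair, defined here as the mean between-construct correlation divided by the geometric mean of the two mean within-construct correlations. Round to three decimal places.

0.613

Mean between = 3.81/12 = 0.3175.
Mean within-Anx = 3.33/6 = 0.5550; mean within-Imp = 1.45/3 = 0.4833.
Geometric mean = √(0.5550 × 0.4833) = 0.5179.
HTMT = 0.3175 / 0.5179 = 0.613.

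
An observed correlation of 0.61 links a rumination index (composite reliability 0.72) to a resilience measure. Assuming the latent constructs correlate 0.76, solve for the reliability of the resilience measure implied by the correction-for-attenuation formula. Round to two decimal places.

0.89

r_true = r_obs / √(r_xx · r_yy) ⇒ 0.76 = 0.61 / √(0.72 · r_yy).
√(0.72 · r_yy) = 0.61 / 0.76 = 0.8026; 0.72 · r_yy = 0.6442; r_yy = 0.6442 / 0.72 ≈ 0.89.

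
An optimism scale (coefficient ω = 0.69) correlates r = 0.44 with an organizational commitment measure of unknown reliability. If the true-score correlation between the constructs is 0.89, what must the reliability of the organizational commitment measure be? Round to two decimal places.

0.35

r_true = r_obs / √(r_xx · r_yy) ⇒ 0.89 = 0.44 / √(0.69 · r_yy).
√(0.69 · r_yy) = 0.44 / 0.89 = 0.4944; 0.69 · r_yy = 0.2444; r_yy = 0.2444 / 0.69 ≈ 0.35.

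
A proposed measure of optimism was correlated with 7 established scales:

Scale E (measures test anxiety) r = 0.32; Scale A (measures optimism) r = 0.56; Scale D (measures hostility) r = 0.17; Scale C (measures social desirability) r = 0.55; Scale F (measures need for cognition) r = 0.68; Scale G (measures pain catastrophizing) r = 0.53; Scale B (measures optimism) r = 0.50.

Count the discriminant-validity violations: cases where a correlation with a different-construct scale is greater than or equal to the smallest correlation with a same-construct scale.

3

Convergent (same construct = optimism): Scale A, Scale B.
Smallest convergent = 0.50. Discriminant values: 0.32, 0.17, 0.55, 0.68, 0.53; count ≥ 0.50 → 3.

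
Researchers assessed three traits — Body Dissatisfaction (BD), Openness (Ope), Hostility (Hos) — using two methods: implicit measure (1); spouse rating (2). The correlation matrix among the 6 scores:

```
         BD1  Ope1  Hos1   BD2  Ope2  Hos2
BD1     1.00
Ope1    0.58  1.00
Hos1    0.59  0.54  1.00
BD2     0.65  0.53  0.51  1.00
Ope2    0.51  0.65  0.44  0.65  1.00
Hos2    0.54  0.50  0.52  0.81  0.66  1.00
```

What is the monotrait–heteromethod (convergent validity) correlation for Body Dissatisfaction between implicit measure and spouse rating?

0.65

Same trait (BD), different methods: r(BD1, BD2) = 0.65.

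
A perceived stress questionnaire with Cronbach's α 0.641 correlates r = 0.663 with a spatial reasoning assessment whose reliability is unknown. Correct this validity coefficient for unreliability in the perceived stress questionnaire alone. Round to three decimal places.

Single correction: r_c = r_obs / √r_xx = 0.663 / √0.641 = 0.663 / 0.8006 ≈ 0.828.

0.828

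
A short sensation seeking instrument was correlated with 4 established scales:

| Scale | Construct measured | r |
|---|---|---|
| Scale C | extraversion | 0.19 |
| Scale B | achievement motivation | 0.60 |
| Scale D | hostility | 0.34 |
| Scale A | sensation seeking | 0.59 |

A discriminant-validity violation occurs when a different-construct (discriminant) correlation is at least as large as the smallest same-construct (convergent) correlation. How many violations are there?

1

Convergent (same construct = sensation seeking): Scale A.
Smallest convergent = 0.59. Discriminant values: 0.19, 0.60, 0.34; count ≥ 0.59 → 1.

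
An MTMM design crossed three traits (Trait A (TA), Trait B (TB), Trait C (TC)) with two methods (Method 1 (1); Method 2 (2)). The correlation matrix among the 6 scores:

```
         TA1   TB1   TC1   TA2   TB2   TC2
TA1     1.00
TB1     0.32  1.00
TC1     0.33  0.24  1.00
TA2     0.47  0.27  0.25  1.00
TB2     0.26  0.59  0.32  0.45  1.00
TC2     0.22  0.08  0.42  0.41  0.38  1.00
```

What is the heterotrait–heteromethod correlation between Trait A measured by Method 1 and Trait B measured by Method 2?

0.26

Different traits and methods: r(TA1, TB2) = 0.26.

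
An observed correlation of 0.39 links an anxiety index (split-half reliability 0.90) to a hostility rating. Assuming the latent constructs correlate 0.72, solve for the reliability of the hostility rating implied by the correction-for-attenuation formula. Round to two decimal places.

r_true = r_obs / √(r_xx · r_yy) ⇒ 0.72 = 0.39 / √(0.90 · r_yy).
√(0.90 · r_yy) = 0.39 / 0.72 = 0.5417; 0.90 · r_yy = 0.2934; r_yy = 0.2934 / 0.90 ≈ 0.33.

0.33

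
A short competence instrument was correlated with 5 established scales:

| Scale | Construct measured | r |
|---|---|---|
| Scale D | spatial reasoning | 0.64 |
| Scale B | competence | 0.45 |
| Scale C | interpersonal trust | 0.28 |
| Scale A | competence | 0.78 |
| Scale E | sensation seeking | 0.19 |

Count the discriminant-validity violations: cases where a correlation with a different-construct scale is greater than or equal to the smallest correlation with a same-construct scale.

Convergent (same construct = competence): Scale B, Scale A.
Smallest convergent = 0.45. Discriminant values: 0.64, 0.28, 0.19; count ≥ 0.45 → 1.

1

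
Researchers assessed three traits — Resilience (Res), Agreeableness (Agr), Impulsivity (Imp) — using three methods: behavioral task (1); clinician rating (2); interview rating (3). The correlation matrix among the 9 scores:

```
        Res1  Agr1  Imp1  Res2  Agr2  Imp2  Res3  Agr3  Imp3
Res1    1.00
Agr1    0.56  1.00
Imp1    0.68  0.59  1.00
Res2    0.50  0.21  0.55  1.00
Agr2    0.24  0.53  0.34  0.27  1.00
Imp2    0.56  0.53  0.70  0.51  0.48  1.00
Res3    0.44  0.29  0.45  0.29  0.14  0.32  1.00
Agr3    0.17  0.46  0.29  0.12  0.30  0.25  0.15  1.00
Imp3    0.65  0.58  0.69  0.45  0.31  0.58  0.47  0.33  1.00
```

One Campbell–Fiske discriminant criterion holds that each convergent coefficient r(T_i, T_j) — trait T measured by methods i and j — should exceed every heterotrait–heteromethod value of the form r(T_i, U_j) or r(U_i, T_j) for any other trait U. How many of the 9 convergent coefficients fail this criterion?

6

Checking each validity diagonal entry against its comparison values:
Res (methods 1·2): 0.50 vs {0.24, 0.21, 0.56, 0.55} → fail.
Res (methods 1·3): 0.44 vs {0.17, 0.29, 0.65, 0.45} → fail.
Res (methods 2·3): 0.29 vs {0.12, 0.14, 0.45, 0.32} → fail.
Agr (methods 1·2): 0.53 vs {0.21, 0.24, 0.53, 0.34} → fail.
Agr (methods 1·3): 0.46 vs {0.29, 0.17, 0.58, 0.29} → fail.
Agr (methods 2·3): 0.30 vs {0.14, 0.12, 0.31, 0.25} → fail.
Imp (methods 1·2): 0.70 vs {0.55, 0.56, 0.34, 0.53} → pass.
Imp (methods 1·3): 0.69 vs {0.45, 0.65, 0.29, 0.58} → pass.
Imp (methods 2·3): 0.58 vs {0.32, 0.45, 0.25, 0.31} → pass.
6 of 9 fail.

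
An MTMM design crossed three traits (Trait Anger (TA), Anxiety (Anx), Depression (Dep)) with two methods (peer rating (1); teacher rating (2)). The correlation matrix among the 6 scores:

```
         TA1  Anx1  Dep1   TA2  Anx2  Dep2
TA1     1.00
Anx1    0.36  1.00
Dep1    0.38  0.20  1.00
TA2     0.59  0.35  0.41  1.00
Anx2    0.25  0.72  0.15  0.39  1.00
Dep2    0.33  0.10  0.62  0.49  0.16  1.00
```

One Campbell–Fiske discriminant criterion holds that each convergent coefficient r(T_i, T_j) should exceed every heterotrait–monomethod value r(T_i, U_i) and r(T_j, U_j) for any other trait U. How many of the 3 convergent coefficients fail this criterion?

0

Checking each validity diagonal entry against its comparison values:
TA (methods 1·2): 0.59 vs {0.36, 0.39, 0.38, 0.49} → pass.
Anx (methods 1·2): 0.72 vs {0.36, 0.39, 0.20, 0.16} → pass.
Dep (methods 1·2): 0.62 vs {0.38, 0.49, 0.20, 0.16} → pass.
0 of 3 fail.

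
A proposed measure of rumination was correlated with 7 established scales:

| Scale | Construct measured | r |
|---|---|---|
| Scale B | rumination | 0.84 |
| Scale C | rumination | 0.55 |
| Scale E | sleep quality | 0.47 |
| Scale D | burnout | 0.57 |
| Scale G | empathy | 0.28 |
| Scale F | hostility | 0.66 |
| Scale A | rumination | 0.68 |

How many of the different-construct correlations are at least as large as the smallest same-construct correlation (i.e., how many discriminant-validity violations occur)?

Convergent (same construct = rumination): Scale B, Scale C, Scale A.
Smallest convergent = 0.55. Discriminant values: 0.47, 0.57, 0.28, 0.66; count ≥ 0.55 → 2.

2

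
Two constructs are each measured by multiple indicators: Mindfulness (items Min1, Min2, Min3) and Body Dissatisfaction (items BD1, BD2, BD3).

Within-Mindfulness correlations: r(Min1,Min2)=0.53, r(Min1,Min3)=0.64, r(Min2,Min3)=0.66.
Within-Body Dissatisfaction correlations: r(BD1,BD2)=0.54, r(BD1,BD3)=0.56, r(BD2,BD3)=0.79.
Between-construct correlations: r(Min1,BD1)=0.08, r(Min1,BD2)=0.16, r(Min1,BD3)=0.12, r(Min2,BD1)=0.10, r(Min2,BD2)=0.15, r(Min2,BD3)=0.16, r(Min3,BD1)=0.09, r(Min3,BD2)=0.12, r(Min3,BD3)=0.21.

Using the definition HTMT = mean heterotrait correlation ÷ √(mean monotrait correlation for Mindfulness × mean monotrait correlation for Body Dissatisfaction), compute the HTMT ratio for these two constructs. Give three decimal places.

Mean heterotrait r = 1.19/9 = 0.1322.
Mean within-Min = 1.83/3 = 0.6100; mean within-BD = 1.89/3 = 0.6300.
Geometric mean = √(0.6100 × 0.6300) = 0.6199.
HTMT = 0.1322 / 0.6199 = 0.213.

0.213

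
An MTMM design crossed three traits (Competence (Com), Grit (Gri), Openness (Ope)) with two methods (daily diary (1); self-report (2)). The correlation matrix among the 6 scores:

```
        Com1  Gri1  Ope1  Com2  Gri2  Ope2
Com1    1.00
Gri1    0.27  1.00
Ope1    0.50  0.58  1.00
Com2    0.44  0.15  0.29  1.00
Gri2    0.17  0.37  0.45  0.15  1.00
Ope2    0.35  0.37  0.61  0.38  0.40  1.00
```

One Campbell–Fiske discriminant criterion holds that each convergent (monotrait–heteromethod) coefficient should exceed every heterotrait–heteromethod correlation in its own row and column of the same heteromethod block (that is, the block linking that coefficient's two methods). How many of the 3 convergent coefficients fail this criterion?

Checking each validity diagonal entry against its comparison values:
Com (methods 1·2): 0.44 vs {0.17, 0.15, 0.35, 0.29} → pass.
Gri (methods 1·2): 0.37 vs {0.15, 0.17, 0.37, 0.45} → fail.
Ope (methods 1·2): 0.61 vs {0.29, 0.35, 0.45, 0.37} → pass.
1 of 3 fail.

1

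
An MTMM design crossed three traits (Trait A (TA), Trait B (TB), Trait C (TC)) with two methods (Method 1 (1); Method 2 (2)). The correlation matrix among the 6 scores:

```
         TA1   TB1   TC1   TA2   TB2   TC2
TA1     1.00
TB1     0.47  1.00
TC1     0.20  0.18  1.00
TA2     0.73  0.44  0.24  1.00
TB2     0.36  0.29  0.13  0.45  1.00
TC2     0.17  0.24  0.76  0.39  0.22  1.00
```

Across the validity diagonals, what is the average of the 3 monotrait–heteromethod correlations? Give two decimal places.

Convergent values: 0.73, 0.29, 0.76; mean = 1.78/3 = 0.59.

0.59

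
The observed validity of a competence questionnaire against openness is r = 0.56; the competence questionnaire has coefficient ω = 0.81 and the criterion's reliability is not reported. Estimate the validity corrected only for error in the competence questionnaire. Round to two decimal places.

0.62

Single correction: r_c = r_obs / √r_xx = 0.56 / √0.81 = 0.56 / 0.9000 ≈ 0.62.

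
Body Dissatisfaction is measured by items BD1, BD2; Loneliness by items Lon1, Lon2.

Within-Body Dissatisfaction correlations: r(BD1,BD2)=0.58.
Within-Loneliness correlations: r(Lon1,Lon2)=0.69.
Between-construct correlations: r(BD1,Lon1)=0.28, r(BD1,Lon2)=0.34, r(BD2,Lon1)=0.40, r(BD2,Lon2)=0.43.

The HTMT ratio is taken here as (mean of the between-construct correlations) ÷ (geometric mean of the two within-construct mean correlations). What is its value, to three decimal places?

Mean between = 1.45/4 = 0.3625.
Mean within-BD = 0.58/1 = 0.5800; mean within-Lon = 0.69/1 = 0.6900.
Geometric mean = √(0.5800 × 0.6900) = 0.6326.
HTMT = 0.3625 / 0.6326 = 0.573.

0.573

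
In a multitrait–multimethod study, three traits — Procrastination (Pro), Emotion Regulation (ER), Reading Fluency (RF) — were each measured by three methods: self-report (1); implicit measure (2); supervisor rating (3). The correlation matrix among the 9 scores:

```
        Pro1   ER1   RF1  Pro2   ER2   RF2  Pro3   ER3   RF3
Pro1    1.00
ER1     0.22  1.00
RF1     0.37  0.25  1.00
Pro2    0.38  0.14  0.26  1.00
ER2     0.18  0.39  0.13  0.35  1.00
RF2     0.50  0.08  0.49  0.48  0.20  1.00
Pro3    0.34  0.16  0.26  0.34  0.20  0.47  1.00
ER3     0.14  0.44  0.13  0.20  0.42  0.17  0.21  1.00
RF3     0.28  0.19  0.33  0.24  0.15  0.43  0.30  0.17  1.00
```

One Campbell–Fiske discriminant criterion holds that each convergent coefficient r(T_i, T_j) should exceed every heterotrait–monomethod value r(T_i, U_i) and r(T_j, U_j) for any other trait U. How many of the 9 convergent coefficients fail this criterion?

5

Convergent coefficients and their comparison sets:
Pro (methods 1·2): 0.38 vs {0.22, 0.35, 0.37, 0.48} → fail.
Pro (methods 1·3): 0.34 vs {0.22, 0.21, 0.37, 0.30} → fail.
Pro (methods 2·3): 0.34 vs {0.35, 0.21, 0.48, 0.30} → fail.
ER (methods 1·2): 0.39 vs {0.22, 0.35, 0.25, 0.20} → pass.
ER (methods 1·3): 0.44 vs {0.22, 0.21, 0.25, 0.17} → pass.
ER (methods 2·3): 0.42 vs {0.35, 0.21, 0.20, 0.17} → pass.
RF (methods 1·2): 0.49 vs {0.37, 0.48, 0.25, 0.20} → pass.
RF (methods 1·3): 0.33 vs {0.37, 0.30, 0.25, 0.17} → fail.
RF (methods 2·3): 0.43 vs {0.48, 0.30, 0.20, 0.17} → fail.
5 of 9 fail.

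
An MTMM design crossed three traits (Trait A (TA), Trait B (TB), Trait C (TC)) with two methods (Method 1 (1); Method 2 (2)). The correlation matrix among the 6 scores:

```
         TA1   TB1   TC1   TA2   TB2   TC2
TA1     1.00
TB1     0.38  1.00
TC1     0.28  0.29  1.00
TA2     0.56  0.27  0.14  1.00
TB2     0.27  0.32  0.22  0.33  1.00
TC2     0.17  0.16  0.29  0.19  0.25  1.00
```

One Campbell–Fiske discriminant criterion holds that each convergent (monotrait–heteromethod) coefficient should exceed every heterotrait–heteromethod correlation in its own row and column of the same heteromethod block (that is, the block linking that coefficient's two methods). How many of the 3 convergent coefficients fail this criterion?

Checking each validity diagonal entry against its comparison values:
TA (methods 1·2): 0.56 vs {0.27, 0.27, 0.17, 0.14} → pass.
TB (methods 1·2): 0.32 vs {0.27, 0.27, 0.16, 0.22} → pass.
TC (methods 1·2): 0.29 vs {0.14, 0.17, 0.22, 0.16} → pass.
0 of 3 fail.

0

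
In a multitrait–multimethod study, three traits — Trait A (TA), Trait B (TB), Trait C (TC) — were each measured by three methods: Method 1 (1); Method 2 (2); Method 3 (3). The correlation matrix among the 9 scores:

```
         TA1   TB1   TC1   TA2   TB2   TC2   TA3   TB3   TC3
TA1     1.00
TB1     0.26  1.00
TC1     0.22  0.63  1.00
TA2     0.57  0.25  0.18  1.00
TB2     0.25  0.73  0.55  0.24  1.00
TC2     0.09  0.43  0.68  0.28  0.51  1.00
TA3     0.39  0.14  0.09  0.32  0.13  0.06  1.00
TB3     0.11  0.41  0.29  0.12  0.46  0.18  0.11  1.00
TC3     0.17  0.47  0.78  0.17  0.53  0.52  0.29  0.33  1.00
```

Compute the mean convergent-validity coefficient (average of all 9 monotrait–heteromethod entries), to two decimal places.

0.54

Convergent values: 0.57, 0.39, 0.32, 0.73, 0.41, 0.46, 0.68, 0.78, 0.52; mean = 4.86/9 = 0.54.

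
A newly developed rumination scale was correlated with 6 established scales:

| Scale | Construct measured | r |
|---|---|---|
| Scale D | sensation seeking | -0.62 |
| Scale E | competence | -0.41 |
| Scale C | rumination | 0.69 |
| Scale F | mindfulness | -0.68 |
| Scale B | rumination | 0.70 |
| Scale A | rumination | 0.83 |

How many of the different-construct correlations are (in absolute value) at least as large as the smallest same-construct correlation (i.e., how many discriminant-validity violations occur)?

Convergent (same construct = rumination): Scale C, Scale B, Scale A.
Smallest convergent = 0.69. Discriminant |r|: 0.62, 0.41, 0.68; count ≥ 0.69 → 0.

0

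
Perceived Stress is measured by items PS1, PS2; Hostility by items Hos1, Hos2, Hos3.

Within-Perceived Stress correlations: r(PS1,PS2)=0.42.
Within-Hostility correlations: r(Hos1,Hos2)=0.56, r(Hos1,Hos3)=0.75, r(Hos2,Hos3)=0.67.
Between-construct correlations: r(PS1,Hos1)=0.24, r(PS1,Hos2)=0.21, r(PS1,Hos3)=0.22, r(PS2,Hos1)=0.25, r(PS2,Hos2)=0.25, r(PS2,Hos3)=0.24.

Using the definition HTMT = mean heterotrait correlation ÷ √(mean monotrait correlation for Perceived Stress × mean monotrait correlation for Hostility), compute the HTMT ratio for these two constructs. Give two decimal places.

Mean between = 1.41/6 = 0.2350.
Mean within-PS = 0.42/1 = 0.4200; mean within-Hos = 1.98/3 = 0.6600.
Geometric mean = √(0.4200 × 0.6600) = 0.5265.
HTMT = 0.2350 / 0.5265 = 0.45.

0.45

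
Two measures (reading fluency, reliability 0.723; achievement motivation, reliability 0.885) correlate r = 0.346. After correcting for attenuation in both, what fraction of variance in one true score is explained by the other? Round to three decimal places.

0.187

Disattenuated r = 0.346 / √(0.723 × 0.885) = 0.346 / 0.7999 = 0.4326.
Shared true-score variance = 0.4326² = 0.1871 ≈ 0.187.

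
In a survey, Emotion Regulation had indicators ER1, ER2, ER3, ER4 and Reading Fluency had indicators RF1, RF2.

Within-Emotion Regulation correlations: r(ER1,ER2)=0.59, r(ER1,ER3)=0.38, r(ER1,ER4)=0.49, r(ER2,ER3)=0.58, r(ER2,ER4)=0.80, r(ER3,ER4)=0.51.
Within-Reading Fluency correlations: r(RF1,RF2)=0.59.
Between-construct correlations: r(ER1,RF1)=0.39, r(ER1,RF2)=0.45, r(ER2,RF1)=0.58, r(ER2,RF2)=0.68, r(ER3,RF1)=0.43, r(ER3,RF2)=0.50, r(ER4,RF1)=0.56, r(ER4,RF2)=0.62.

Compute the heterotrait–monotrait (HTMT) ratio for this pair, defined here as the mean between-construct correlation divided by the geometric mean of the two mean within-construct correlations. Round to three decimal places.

Mean between = 4.21/8 = 0.5263.
Mean within-ER = 3.35/6 = 0.5583; mean within-RF = 0.59/1 = 0.5900.
Geometric mean = √(0.5583 × 0.5900) = 0.5739.
HTMT = 0.5263 / 0.5739 = 0.917.

0.917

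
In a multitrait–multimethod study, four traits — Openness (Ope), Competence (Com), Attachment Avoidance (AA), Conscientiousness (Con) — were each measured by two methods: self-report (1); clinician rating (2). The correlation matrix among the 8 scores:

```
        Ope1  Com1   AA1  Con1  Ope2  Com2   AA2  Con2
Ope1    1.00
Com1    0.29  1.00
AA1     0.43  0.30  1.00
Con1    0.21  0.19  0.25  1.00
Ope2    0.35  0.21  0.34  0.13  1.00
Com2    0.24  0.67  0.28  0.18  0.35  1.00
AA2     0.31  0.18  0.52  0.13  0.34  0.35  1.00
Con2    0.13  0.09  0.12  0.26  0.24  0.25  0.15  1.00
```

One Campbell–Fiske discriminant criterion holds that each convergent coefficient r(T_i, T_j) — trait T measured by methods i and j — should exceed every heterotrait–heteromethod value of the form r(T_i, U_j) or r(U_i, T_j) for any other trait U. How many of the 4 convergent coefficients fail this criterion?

Checking each validity diagonal entry against its comparison values:
Ope (methods 1·2): 0.35 vs {0.24, 0.21, 0.31, 0.34, 0.13, 0.13} → pass.
Com (methods 1·2): 0.67 vs {0.21, 0.24, 0.18, 0.28, 0.09, 0.18} → pass.
AA (methods 1·2): 0.52 vs {0.34, 0.31, 0.28, 0.18, 0.12, 0.13} → pass.
Con (methods 1·2): 0.26 vs {0.13, 0.13, 0.18, 0.09, 0.13, 0.12} → pass.
0 of 4 fail.

0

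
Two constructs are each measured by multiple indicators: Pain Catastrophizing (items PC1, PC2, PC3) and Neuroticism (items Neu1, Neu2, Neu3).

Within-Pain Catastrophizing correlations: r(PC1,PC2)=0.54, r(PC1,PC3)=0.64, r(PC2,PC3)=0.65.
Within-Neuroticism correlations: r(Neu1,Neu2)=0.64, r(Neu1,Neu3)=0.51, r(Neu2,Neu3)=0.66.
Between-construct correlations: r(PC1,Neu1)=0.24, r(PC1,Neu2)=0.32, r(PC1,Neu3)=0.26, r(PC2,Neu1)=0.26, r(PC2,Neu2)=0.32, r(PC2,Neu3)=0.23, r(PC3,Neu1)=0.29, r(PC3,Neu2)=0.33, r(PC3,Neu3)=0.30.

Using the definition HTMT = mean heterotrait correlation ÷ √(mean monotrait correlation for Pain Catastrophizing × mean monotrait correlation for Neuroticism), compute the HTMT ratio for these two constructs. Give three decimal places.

0.467

Mean heterotrait r = 2.55/9 = 0.2833.
Mean within-PC = 1.83/3 = 0.6100; mean within-Neu = 1.81/3 = 0.6033.
Geometric mean = √(0.6100 × 0.6033) = 0.6066.
HTMT = 0.2833 / 0.6066 = 0.467.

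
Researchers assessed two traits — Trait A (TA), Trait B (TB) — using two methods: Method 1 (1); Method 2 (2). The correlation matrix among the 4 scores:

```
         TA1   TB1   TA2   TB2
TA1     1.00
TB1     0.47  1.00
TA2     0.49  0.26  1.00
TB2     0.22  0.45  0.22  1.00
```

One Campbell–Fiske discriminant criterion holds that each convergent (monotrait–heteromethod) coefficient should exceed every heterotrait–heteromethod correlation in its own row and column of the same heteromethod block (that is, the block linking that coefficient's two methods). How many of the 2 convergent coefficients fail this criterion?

Checking each validity diagonal entry against its comparison values:
TA (methods 1·2): 0.49 vs {0.22, 0.26} → pass.
TB (methods 1·2): 0.45 vs {0.26, 0.22} → pass.
0 of 2 fail.

0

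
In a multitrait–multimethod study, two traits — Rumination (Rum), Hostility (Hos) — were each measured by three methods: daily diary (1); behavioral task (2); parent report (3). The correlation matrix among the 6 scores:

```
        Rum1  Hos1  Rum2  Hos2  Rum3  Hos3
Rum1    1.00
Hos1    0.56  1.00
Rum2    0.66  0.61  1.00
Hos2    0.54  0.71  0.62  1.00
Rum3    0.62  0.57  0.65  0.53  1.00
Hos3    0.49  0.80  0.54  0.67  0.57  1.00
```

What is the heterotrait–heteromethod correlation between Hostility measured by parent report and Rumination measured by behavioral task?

0.54

Different traits and methods: r(Hos3, Rum2) = 0.54.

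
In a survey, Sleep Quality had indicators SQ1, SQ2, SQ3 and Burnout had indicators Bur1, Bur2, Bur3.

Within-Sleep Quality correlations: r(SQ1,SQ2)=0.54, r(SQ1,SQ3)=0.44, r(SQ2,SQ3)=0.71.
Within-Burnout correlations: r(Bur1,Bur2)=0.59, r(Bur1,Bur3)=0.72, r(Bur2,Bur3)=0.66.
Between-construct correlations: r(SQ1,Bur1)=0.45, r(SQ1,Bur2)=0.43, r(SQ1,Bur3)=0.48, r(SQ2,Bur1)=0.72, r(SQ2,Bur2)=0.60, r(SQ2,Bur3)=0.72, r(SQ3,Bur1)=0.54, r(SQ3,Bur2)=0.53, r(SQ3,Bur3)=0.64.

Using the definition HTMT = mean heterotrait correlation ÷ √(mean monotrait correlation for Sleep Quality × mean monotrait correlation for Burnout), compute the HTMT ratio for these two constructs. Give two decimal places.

0.93

Between-construct mean = 5.11/9 = 0.5678.
Mean within-SQ = 1.69/3 = 0.5633; mean within-Bur = 1.97/3 = 0.6567.
Geometric mean = √(0.5633 × 0.6567) = 0.6082.
HTMT = 0.5678 / 0.6082 = 0.93.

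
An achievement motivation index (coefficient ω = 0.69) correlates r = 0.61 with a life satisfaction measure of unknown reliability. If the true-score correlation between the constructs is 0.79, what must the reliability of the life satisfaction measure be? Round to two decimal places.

r_true = r_obs / √(r_xx · r_yy) ⇒ 0.79 = 0.61 / √(0.69 · r_yy).
√(0.69 · r_yy) = 0.61 / 0.79 = 0.7722; 0.69 · r_yy = 0.5963; r_yy = 0.5963 / 0.69 ≈ 0.86.

0.86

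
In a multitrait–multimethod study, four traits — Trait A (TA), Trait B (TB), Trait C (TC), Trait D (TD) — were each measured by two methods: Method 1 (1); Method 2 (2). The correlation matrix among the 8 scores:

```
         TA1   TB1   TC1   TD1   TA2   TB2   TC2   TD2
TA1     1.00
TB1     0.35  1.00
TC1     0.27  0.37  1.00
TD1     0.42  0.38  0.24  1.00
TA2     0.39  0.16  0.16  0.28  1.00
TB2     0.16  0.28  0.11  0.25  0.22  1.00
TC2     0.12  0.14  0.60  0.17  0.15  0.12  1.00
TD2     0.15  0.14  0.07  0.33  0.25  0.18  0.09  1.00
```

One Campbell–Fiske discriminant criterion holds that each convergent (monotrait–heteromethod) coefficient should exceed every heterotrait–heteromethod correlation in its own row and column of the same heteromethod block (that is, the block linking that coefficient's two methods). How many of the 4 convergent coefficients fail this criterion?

0

Checking each validity diagonal entry against its comparison values:
TA (methods 1·2): 0.39 vs {0.16, 0.16, 0.12, 0.16, 0.15, 0.28} → pass.
TB (methods 1·2): 0.28 vs {0.16, 0.16, 0.14, 0.11, 0.14, 0.25} → pass.
TC (methods 1·2): 0.60 vs {0.16, 0.12, 0.11, 0.14, 0.07, 0.17} → pass.
TD (methods 1·2): 0.33 vs {0.28, 0.15, 0.25, 0.14, 0.17, 0.07} → pass.
0 of 4 fail.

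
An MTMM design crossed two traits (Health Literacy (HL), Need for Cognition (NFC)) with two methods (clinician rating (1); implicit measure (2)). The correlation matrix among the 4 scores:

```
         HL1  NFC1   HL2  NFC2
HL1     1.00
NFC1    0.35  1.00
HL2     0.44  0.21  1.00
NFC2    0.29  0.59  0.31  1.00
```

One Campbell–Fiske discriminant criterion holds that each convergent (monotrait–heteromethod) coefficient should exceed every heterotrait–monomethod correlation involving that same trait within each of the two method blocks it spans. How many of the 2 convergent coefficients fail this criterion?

0

Convergent coefficients and their comparison sets:
HL (methods 1·2): 0.44 vs {0.35, 0.31} → pass.
NFC (methods 1·2): 0.59 vs {0.35, 0.31} → pass.
0 of 2 fail.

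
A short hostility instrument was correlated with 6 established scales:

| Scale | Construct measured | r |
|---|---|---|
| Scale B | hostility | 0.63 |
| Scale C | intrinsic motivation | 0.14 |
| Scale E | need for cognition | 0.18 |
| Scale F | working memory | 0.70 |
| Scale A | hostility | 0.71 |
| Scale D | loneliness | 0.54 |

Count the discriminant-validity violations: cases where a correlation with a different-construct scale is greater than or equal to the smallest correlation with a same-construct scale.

1

Convergent (same construct = hostility): Scale B, Scale A.
Smallest convergent = 0.63. Discriminant values: 0.14, 0.18, 0.70, 0.54; count ≥ 0.63 → 1.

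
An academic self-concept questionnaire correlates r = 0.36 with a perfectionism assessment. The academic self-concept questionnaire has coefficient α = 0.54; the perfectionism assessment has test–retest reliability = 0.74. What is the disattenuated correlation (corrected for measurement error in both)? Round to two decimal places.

r_true = r_obs / √(r_xx · r_yy) = 0.36 / √(0.54 × 0.74) = 0.36 / √0.3996 = 0.36 / 0.6321 ≈ 0.57.

0.57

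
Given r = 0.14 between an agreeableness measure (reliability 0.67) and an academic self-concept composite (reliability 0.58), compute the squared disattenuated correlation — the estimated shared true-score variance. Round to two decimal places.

Disattenuated r = 0.14 / √(0.67 × 0.58) = 0.14 / 0.6234 = 0.2246.
Shared true-score variance = 0.2246² = 0.0504 ≈ 0.05.

0.05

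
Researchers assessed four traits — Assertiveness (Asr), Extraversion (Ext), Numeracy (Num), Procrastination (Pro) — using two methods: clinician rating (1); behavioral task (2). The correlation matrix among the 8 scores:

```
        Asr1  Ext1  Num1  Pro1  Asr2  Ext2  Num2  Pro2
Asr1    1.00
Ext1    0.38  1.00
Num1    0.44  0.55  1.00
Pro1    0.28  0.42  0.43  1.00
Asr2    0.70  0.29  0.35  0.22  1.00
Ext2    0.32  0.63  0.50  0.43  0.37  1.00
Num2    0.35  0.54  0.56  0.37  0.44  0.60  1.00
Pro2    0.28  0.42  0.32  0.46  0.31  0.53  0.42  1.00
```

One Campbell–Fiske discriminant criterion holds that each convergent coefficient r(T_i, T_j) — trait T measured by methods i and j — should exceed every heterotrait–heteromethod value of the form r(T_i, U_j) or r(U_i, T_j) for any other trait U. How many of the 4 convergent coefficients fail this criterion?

0

Checking each validity diagonal entry against its comparison values:
Asr (methods 1·2): 0.70 vs {0.32, 0.29, 0.35, 0.35, 0.28, 0.22} → pass.
Ext (methods 1·2): 0.63 vs {0.29, 0.32, 0.54, 0.50, 0.42, 0.43} → pass.
Num (methods 1·2): 0.56 vs {0.35, 0.35, 0.50, 0.54, 0.32, 0.37} → pass.
Pro (methods 1·2): 0.46 vs {0.22, 0.28, 0.43, 0.42, 0.37, 0.32} → pass.
0 of 4 fail.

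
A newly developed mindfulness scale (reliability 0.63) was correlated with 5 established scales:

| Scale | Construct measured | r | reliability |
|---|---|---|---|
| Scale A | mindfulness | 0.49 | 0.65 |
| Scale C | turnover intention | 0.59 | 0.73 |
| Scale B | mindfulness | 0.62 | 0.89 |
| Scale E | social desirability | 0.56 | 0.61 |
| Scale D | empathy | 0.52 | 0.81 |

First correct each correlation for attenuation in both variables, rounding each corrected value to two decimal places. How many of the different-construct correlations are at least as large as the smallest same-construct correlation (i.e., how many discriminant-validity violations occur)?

2

Disattenuated r (r / √(r_scale · r_new)):
  Scale A (conv): 0.49 / √(0.65·0.63) = 0.77
  Scale C (disc): 0.59 / √(0.73·0.63) = 0.87
  Scale B (conv): 0.62 / √(0.89·0.63) = 0.83
  Scale E (disc): 0.56 / √(0.61·0.63) = 0.90
  Scale D (disc): 0.52 / √(0.81·0.63) = 0.73
Smallest convergent = 0.77. Discriminant values: 0.87, 0.90, 0.73; count ≥ 0.77 → 2.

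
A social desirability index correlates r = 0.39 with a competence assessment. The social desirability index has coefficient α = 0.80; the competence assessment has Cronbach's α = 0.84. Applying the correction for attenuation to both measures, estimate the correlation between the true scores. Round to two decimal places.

r_true = r_obs / √(r_xx · r_yy) = 0.39 / √(0.80 × 0.84) = 0.39 / √0.6720 = 0.39 / 0.8198 ≈ 0.48.

0.48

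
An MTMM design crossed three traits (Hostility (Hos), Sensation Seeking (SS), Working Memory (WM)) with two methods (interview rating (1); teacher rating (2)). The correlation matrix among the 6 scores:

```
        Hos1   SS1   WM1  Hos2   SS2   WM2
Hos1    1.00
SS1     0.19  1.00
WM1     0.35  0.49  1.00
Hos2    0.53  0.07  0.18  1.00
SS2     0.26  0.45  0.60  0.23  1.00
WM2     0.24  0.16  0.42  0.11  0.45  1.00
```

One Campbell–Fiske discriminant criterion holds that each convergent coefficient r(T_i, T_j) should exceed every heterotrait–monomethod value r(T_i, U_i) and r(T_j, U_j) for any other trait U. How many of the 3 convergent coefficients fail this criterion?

2

Each convergent coefficient versus the relevant comparison correlations:
Hos (methods 1·2): 0.53 vs {0.19, 0.23, 0.35, 0.11} → pass.
SS (methods 1·2): 0.45 vs {0.19, 0.23, 0.49, 0.45} → fail.
WM (methods 1·2): 0.42 vs {0.35, 0.11, 0.49, 0.45} → fail.
2 of 3 fail.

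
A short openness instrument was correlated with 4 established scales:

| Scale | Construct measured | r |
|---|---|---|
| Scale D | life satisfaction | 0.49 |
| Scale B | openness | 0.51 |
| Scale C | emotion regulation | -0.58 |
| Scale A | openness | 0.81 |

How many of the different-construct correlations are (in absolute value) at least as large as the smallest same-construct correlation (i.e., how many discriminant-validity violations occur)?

1

Convergent (same construct = openness): Scale B, Scale A.
Smallest convergent = 0.51. Discriminant |r|: 0.49, 0.58; count ≥ 0.51 → 1.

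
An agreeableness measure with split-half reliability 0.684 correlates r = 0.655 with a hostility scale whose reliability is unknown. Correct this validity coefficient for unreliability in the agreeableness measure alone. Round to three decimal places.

Single correction: r_c = r_obs / √r_xx = 0.655 / √0.684 = 0.655 / 0.8270 ≈ 0.792.

0.792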